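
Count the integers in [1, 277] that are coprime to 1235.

1235 = 5·13·19. Inclusion–exclusion on these primes:
277 − ⌊277/5⌋ − ⌊277/13⌋ − ⌊277/19⌋ + ⌊277/65⌋ + ⌊277/95⌋ + ⌊277/247⌋ − ⌊277/1235⌋ = 194

194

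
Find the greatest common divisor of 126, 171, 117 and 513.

gcd(126, 171): 171 = 1·126 + 45; 126 = 2·45 + 36; 45 = 1·36 + 9; 36 = 4·9 + 0 → 9
gcd(9, 117): 117 = 13·9 + 0 → 9
gcd(9, 513): 513 = 57·9 + 0 → 9

9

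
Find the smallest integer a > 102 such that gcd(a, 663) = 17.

119

663 = 17·39. Any a with gcd(a, 663) = 17 is a multiple of 17, say 17s, with s coprime to 39.
Need s > 102/17, so s ≥ 7. First s ≥ 7 with gcd(s, 39) = 1 is s = 7. Thus a = 17·7 = 119.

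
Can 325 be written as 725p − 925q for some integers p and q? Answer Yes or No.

Yes

gcd(725, 925): 925 = 1·725 + 200; 725 = 3·200 + 125; 200 = 1·125 + 75; 125 = 1·75 + 50; 75 = 1·50 + 25; 50 = 2·25 + 0 → 25
25 divides 325, so a solution exists.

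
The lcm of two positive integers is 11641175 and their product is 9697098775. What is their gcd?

833

From gcd × lcm = ab: gcd = 9697098775 / 11641175 = 833.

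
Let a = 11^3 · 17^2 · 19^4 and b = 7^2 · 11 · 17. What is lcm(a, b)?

max exponent per prime: 7^2 · 11^3 · 17^2 · 19^4 = 2456328131411

2456328131411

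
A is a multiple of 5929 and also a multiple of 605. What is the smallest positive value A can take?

29645

5929 = 7² · 11²; 605 = 5 · 11²
max exponents: 5 · 7² · 11² = 29645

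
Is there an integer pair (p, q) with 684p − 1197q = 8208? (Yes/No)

gcd(684, 1197): 1197 = 1·684 + 513; 684 = 1·513 + 171; 513 = 3·171 + 0 → 171
171 divides 8208, so a solution exists.

Yes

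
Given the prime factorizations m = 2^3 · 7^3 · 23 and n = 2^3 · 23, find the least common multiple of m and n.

63112

max exponent per prime: 2^3 · 7^3 · 23 = 63112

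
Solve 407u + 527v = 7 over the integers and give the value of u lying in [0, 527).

180

Euclid: 527 = 1·407 + 120; 407 = 3·120 + 47; 120 = 2·47 + 26; 47 = 1·26 + 21; 26 = 1·21 + 5; 21 = 4·5 + 1; 5 = 5·1 + 0 → gcd = 1; 7 = 1·7.
Back-substitution yields 407·(101) + 527·(-78) = 1, so one solution is u = 101·7 = 707, v = -78·7 = -546.
Solutions in u differ by 527/1 = 527; the one in [0, 527) is 707 mod 527 = 180.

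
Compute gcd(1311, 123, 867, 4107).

3

gcd(1311, 123): 1311 = 10·123 + 81; 123 = 1·81 + 42; 81 = 1·42 + 39; 42 = 1·39 + 3; 39 = 13·3 + 0 → 3
gcd(3, 867): 867 = 289·3 + 0 → 3
gcd(3, 4107): 4107 = 1369·3 + 0 → 3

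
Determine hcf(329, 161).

Euclid: 329 = 2·161 + 7; 161 = 23·7 + 0. Last nonzero remainder: 7.

7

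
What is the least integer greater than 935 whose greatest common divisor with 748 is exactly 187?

748 = 187·4. Any t with gcd(t, 748) = 187 is a multiple of 187, say 187s, with s coprime to 4.
Need s > 935/187, so s ≥ 6. First s ≥ 6 with gcd(s, 4) = 1 is s = 7. Thus t = 187·7 = 1309.

1309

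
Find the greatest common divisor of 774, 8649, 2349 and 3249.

9

gcd(774, 8649): 8649 = 11·774 + 135; 774 = 5·135 + 99; 135 = 1·99 + 36; 99 = 2·36 + 27; 36 = 1·27 + 9; 27 = 3·9 + 0 → 9
gcd(9, 2349): 2349 = 261·9 + 0 → 9
gcd(9, 3249): 3249 = 361·9 + 0 → 9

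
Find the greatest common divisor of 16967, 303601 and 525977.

361

gcd(16967, 303601): 303601 = 17·16967 + 15162; 16967 = 1·15162 + 1805; 15162 = 8·1805 + 722; 1805 = 2·722 + 361; 722 = 2·361 + 0 → 361
gcd(361, 525977): 525977 = 1457·361 + 0 → 361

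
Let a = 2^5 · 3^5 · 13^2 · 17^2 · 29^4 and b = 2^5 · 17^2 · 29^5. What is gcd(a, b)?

6540934688

min exponent per shared prime: 2^5 · 17^2 · 29^4 = 6540934688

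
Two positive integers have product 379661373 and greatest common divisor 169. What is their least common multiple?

gcd·lcm = product, so lcm = 379661373/169 = 2246517.

2246517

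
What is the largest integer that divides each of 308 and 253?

11

Euclid: 308 = 1·253 + 55; 253 = 4·55 + 33; 55 = 1·33 + 22; 33 = 1·22 + 11; 22 = 2·11 + 0. Last nonzero remainder: 11.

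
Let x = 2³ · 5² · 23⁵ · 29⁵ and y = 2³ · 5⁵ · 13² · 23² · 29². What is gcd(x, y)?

88977800

min exponent per shared prime: 2³ · 5² · 23² · 29² = 88977800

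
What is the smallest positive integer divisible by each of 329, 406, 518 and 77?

7766374

329 = 7 · 47; 406 = 2 · 7 · 29; 518 = 2 · 7 · 37; 77 = 7 · 11
lcm takes max exponent of each prime: 2 · 7 · 11 · 29 · 37 · 47 = 7766374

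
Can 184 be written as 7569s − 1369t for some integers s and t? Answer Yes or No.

Yes

gcd(7569, 1369): 7569 = 5·1369 + 724; 1369 = 1·724 + 645; 724 = 1·645 + 79; 645 = 8·79 + 13; 79 = 6·13 + 1; 13 = 13·1 + 0 → 1
1 divides 184, so a solution exists.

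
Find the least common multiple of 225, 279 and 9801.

225 = 3² · 5²; 279 = 3² · 31; 9801 = 3⁴ · 11²
lcm takes max exponent of each prime: 3⁴ · 5² · 11² · 31 = 7595775

7595775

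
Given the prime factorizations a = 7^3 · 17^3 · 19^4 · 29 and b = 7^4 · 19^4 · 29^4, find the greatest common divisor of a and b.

min exponent per shared prime: 7^3 · 19^4 · 29 = 1296302987

1296302987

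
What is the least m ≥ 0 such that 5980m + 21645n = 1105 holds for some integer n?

gcd(5980, 21645) = 65 (Euclid: 21645 = 3·5980 + 3705; 5980 = 1·3705 + 2275; 3705 = 1·2275 + 1430; 2275 = 1·1430 + 845; 1430 = 1·845 + 585; 845 = 1·585 + 260; 585 = 2·260 + 65; 260 = 4·65 + 0), and 65 | 1105.
Extended Euclid: 5980·(-76) + 21645·(21) = 65. Scale by 17: m₀ = -1292.
General solution m = m₀ + 333t; reducing mod 333 gives m = 40 (and n = -11).

40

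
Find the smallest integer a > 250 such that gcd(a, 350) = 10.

gcd(a, 350) = 10 forces 10 | a; write a = 10s. Then gcd(10s, 10·35) = 10·gcd(s, 35), so need gcd(s, 35) = 1.
10s > 250 gives s ≥ 26. The least s ≥ 26 coprime to 35 is 26, so a = 10·26 = 260.

260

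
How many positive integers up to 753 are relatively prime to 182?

Prime factors of 182: 2, 7, 13. Count integers ≤ 753 divisible by none of them.
By inclusion–exclusion: 753 − ⌊753/2⌋ − ⌊753/7⌋ − ⌊753/13⌋ + ⌊753/14⌋ + ⌊753/26⌋ + ⌊753/91⌋ − ⌊753/182⌋ = 298.

298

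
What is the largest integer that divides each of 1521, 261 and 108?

9

gcd(1521, 261): 1521 = 5·261 + 216; 261 = 1·216 + 45; 216 = 4·45 + 36; 45 = 1·36 + 9; 36 = 4·9 + 0 → 9
gcd(9, 108): 108 = 12·9 + 0 → 9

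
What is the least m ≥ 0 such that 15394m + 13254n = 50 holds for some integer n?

3809

Euclid: 15394 = 1·13254 + 2140; 13254 = 6·2140 + 414; 2140 = 5·414 + 70; 414 = 5·70 + 64; 70 = 1·64 + 6; 64 = 10·6 + 4; 6 = 1·4 + 2; 4 = 2·2 + 0 → gcd = 2; 50 = 2·25.
Back-substitution yields 15394·(2273) + 13254·(-2640) = 2, so one solution is m = 2273·25 = 56825, n = -2640·25 = -66000.
Solutions in m differ by 13254/2 = 6627; the one in [0, 6627) is 56825 mod 6627 = 3809.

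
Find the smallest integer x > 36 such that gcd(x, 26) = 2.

Multiples of 2 above 36: 2·19, 2·20, … . Need the cofactor coprime to 26/2 = 13.
Checking s = 19, 20, … the first with gcd(s, 13) = 1 is s = 19, giving 38.

38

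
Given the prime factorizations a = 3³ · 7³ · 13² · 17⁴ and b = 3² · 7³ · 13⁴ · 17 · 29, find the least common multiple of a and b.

max exponent per prime: 3³ · 7³ · 13⁴ · 17⁴ · 29 = 640656116534889

640656116534889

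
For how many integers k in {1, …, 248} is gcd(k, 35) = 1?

171

Prime factors of 35: 5, 7. Count integers ≤ 248 divisible by none of them.
By inclusion–exclusion: 248 − ⌊248/5⌋ − ⌊248/7⌋ + ⌊248/35⌋ = 171.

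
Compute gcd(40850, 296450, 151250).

40850 = 2 · 5² · 19 · 43; 296450 = 2 · 5² · 7² · 11²; 151250 = 2 · 5⁴ · 11²
gcd takes min exponent of each prime: 2 · 5² = 50

50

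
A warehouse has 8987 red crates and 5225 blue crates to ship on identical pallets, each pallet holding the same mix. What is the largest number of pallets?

209

8987 = 11 · 19 · 43
5225 = 5² · 11 · 19
Common: 11 · 19 = 209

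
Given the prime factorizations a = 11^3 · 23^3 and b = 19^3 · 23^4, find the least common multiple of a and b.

2554760556689

max exponent per prime: 11^3 · 19^3 · 23^4 = 2554760556689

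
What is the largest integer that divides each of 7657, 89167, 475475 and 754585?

7657 = 13 · 19 · 31; 89167 = 13 · 19³; 475475 = 5² · 7 · 11 · 13 · 19; 754585 = 5 · 13² · 19 · 47
gcd takes min exponent of each prime: 13 · 19 = 247

247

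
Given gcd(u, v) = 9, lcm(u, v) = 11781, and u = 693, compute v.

Using uv = gcd(u,v)·lcm(u,v) = 9·11781 = 106029, we get v = 106029/693 = 153.

153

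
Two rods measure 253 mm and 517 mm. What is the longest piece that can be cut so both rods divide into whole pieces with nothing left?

11

253 = 11 · 23
517 = 11 · 47
Common: 11 = 11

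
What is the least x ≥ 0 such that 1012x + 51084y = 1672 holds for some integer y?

Euclid: 51084 = 50·1012 + 484; 1012 = 2·484 + 44; 484 = 11·44 + 0 → gcd = 44; 1672 = 44·38.
Back-substitution yields 1012·(101) + 51084·(-2) = 44, so one solution is x = 101·38 = 3838, y = -2·38 = -76.
Solutions in x differ by 51084/44 = 1161; the one in [0, 1161) is 3838 mod 1161 = 355.

355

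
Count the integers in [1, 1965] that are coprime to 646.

Prime factors of 646: 2, 17, 19. Count integers ≤ 1965 divisible by none of them.
By inclusion–exclusion: 1965 − ⌊1965/2⌋ − ⌊1965/17⌋ − ⌊1965/19⌋ + ⌊1965/34⌋ + ⌊1965/38⌋ + ⌊1965/323⌋ − ⌊1965/646⌋ = 876.

876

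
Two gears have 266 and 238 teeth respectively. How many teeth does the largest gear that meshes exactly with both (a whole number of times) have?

14

Euclid: 266 = 1·238 + 28; 238 = 8·28 + 14; 28 = 2·14 + 0. Last nonzero remainder: 14.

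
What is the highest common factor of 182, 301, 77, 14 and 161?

7

182 = 2 · 7 · 13; 301 = 7 · 43; 77 = 7 · 11; 14 = 2 · 7; 161 = 7 · 23
gcd takes min exponent of each prime: 7 = 7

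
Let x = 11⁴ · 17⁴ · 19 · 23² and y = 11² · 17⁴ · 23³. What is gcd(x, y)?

min exponent per shared prime: 11² · 17⁴ · 23² = 5346095689

5346095689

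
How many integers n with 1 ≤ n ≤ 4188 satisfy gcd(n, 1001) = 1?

1001 = 7·11·13. Inclusion–exclusion on these primes:
4188 − ⌊4188/7⌋ − ⌊4188/11⌋ − ⌊4188/13⌋ + ⌊4188/77⌋ + ⌊4188/91⌋ + ⌊4188/143⌋ − ⌊4188/1001⌋ = 3013

3013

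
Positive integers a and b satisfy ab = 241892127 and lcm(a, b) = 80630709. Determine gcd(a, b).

gcd·lcm = product, so gcd = 241892127/80630709 = 3.

3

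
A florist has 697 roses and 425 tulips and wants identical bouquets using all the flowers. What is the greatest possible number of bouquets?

17

697 = 17 · 41
425 = 5² · 17
Common: 17 = 17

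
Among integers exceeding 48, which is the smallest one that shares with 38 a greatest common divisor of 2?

50

gcd(k, 38) = 2 forces 2 | k; write k = 2s. Then gcd(2s, 2·19) = 2·gcd(s, 19), so need gcd(s, 19) = 1.
2s > 48 gives s ≥ 25. The least s ≥ 25 coprime to 19 is 25, so k = 2·25 = 50.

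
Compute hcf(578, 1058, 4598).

2

gcd(578, 1058): 1058 = 1·578 + 480; 578 = 1·480 + 98; 480 = 4·98 + 88; 98 = 1·88 + 10; 88 = 8·10 + 8; 10 = 1·8 + 2; 8 = 4·2 + 0 → 2
gcd(2, 4598): 4598 = 2299·2 + 0 → 2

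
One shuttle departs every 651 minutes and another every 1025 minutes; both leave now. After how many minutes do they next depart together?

667275

gcd first: 1025 = 1·651 + 374; 651 = 1·374 + 277; 374 = 1·277 + 97; 277 = 2·97 + 83; 97 = 1·83 + 14; 83 = 5·14 + 13; 14 = 1·13 + 1; 13 = 13·1 + 0 → gcd = 1
lcm = 651·1025/gcd = 667275/1 = 667275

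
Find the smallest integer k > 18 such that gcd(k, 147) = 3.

24

Multiples of 3 above 18: 3·7, 3·8, … . Need the cofactor coprime to 147/3 = 49.
Checking s = 7, 8, … the first with gcd(s, 49) = 1 is s = 8, giving 24.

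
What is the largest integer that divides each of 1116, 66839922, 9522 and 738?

18

gcd(1116, 66839922): 66839922 = 59892·1116 + 450; 1116 = 2·450 + 216; 450 = 2·216 + 18; 216 = 12·18 + 0 → 18
gcd(18, 9522): 9522 = 529·18 + 0 → 18
gcd(18, 738): 738 = 41·18 + 0 → 18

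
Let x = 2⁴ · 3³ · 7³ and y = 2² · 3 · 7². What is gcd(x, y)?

min exponent per shared prime: 2² · 3 · 7² = 588

588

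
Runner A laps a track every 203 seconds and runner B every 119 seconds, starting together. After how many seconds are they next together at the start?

gcd first: 203 = 1·119 + 84; 119 = 1·84 + 35; 84 = 2·35 + 14; 35 = 2·14 + 7; 14 = 2·7 + 0 → gcd = 7
lcm = 203·119/gcd = 24157/7 = 3451

3451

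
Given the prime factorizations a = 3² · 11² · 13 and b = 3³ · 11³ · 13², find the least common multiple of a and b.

max exponent per prime: 3³ · 11³ · 13² = 6073353

6073353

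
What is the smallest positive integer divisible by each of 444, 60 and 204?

37740

444 = 2² · 3 · 37; 60 = 2² · 3 · 5; 204 = 2² · 3 · 17
lcm takes max exponent of each prime: 2² · 3 · 5 · 17 · 37 = 37740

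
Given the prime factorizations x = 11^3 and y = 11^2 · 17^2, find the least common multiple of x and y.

max exponent per prime: 11^3 · 17^2 = 384659

384659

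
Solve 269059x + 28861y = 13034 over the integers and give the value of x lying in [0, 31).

20

gcd(269059, 28861) = 931 (Euclid: 269059 = 9·28861 + 9310; 28861 = 3·9310 + 931; 9310 = 10·931 + 0), and 931 | 13034.
Extended Euclid: 269059·(-3) + 28861·(28) = 931. Scale by 14: x₀ = -42.
General solution x = x₀ + 31t; reducing mod 31 gives x = 20 (and y = -186).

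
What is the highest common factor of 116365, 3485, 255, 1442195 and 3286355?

85

116365 = 5 · 17 · 37²; 3485 = 5 · 17 · 41; 255 = 3 · 5 · 17; 1442195 = 5 · 17 · 19² · 47; 3286355 = 5 · 17 · 23 · 41²
gcd takes min exponent of each prime: 5 · 17 = 85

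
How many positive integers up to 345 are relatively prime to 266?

266 = 2·7·19. Inclusion–exclusion on these primes:
345 − ⌊345/2⌋ − ⌊345/7⌋ − ⌊345/19⌋ + ⌊345/14⌋ + ⌊345/38⌋ + ⌊345/133⌋ − ⌊345/266⌋ = 140

140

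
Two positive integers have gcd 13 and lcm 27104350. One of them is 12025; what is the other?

p·q = gcd·lcm = 13·27104350 = 352356550, so q = 352356550/12025 = 29302.

29302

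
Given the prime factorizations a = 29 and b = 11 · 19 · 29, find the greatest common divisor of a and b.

min exponent per shared prime: 29 = 29

29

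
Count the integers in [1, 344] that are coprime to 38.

163

38 = 2·19. Inclusion–exclusion on these primes:
344 − ⌊344/2⌋ − ⌊344/19⌋ + ⌊344/38⌋ = 163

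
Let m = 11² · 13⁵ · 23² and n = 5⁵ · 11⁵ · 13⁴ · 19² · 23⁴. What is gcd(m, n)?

min exponent per shared prime: 11² · 13⁴ · 23² = 1828161049

1828161049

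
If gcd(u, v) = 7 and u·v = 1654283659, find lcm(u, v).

236326237

Since gcd(u,v)·lcm(u,v) = uv, lcm = 1654283659/7 = 236326237.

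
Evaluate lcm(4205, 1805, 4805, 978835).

lcm(4205, 1805) = 4205·1805/gcd = 7590025/5 = 1518005
lcm(1518005, 4805) = 1518005·4805/gcd = 7294014025/5 = 1458802805
lcm(1458802805, 978835) = 1458802805·978835/gcd = 1427927243632175/5 = 285585448726435

285585448726435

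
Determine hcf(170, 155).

5

170 = 2 · 5 · 17
155 = 5 · 31
Common: 5 = 5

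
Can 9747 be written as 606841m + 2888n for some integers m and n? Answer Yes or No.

By Bézout, 606841m + 2888n = 9747 has integer solutions iff gcd(606841, 2888) | 9747.
Euclid: 606841 = 210·2888 + 361; 2888 = 8·361 + 0. gcd = 361; 9747 mod 361 = 0. Yes.

Yes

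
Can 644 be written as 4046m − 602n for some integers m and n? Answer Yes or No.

gcd(4046, 602): 4046 = 6·602 + 434; 602 = 1·434 + 168; 434 = 2·168 + 98; 168 = 1·98 + 70; 98 = 1·70 + 28; 70 = 2·28 + 14; 28 = 2·14 + 0 → 14
14 divides 644, so a solution exists.

Yes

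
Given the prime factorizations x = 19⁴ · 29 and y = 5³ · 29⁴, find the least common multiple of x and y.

11521695900125

max exponent per prime: 5³ · 19⁴ · 29⁴ = 11521695900125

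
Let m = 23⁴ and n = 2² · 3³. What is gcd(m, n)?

min exponent per shared prime: (none) = 1

1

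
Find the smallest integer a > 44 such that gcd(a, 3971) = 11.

3971 = 11·361. Any a with gcd(a, 3971) = 11 is a multiple of 11, say 11s, with s coprime to 361.
Need s > 44/11, so s ≥ 5. First s ≥ 5 with gcd(s, 361) = 1 is s = 5. Thus a = 11·5 = 55.

55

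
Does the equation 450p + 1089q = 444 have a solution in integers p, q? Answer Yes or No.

No

By Bézout, 450p + 1089q = 444 has integer solutions iff gcd(450, 1089) | 444.
Euclid: 1089 = 2·450 + 189; 450 = 2·189 + 72; 189 = 2·72 + 45; 72 = 1·45 + 27; 45 = 1·27 + 18; 27 = 1·18 + 9; 18 = 2·9 + 0. gcd = 9; 444 mod 9 = 3. No.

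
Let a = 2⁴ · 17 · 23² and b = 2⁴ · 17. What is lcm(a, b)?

143888

max exponent per prime: 2⁴ · 17 · 23² = 143888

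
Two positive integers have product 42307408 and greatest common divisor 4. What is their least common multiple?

10576852

Since gcd(u,v)·lcm(u,v) = uv, lcm = 42307408/4 = 10576852.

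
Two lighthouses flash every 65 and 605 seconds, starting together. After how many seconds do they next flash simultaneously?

65 = 5 · 13; 605 = 5 · 11²
max exponents: 5 · 11² · 13 = 7865

7865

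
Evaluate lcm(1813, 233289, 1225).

lcm(1813, 233289) = 1813·233289/gcd = 422952957/49 = 8631693
lcm(8631693, 1225) = 8631693·1225/gcd = 10573823925/49 = 215792325

215792325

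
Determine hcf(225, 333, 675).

9

gcd(225, 333): 333 = 1·225 + 108; 225 = 2·108 + 9; 108 = 12·9 + 0 → 9
gcd(9, 675): 675 = 75·9 + 0 → 9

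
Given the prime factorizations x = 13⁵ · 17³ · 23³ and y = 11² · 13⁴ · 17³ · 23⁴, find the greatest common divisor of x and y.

min exponent per shared prime: 13⁴ · 17³ · 23³ = 1707275788231

1707275788231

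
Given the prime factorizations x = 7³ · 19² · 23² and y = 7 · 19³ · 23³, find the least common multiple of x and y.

max exponent per prime: 7³ · 19³ · 23³ = 28624534379

28624534379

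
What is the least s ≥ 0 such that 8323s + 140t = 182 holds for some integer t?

14

gcd(8323, 140) = 7 (Euclid: 8323 = 59·140 + 63; 140 = 2·63 + 14; 63 = 4·14 + 7; 14 = 2·7 + 0), and 7 | 182.
Extended Euclid: 8323·(9) + 140·(-535) = 7. Scale by 26: s₀ = 234.
General solution s = s₀ + 20k; reducing mod 20 gives s = 14 (and t = -831).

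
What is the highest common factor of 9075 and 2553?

Euclid: 9075 = 3·2553 + 1416; 2553 = 1·1416 + 1137; 1416 = 1·1137 + 279; 1137 = 4·279 + 21; 279 = 13·21 + 6; 21 = 3·6 + 3; 6 = 2·3 + 0. Last nonzero remainder: 3.

3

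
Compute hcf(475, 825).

25

Euclid: 825 = 1·475 + 350; 475 = 1·350 + 125; 350 = 2·125 + 100; 125 = 1·100 + 25; 100 = 4·25 + 0. Last nonzero remainder: 25.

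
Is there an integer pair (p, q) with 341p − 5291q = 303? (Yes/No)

No

gcd(341, 5291): 5291 = 15·341 + 176; 341 = 1·176 + 165; 176 = 1·165 + 11; 165 = 15·11 + 0 → 11
11 does not divide 303, so a solution does not exist.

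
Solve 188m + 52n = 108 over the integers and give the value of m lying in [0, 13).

Reduce mod 52: 188m ≡ 108 (mod 52). With g = gcd(188, 52) = 4 dividing 108, divide through: 47m ≡ 27 (mod 13).
Since gcd(47, 13) = 1, m ≡ 27·(47)⁻¹ ≡ 5 (mod 13). Smallest non-negative: 5.

5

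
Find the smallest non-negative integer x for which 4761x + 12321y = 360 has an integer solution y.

1043

Reduce mod 12321: 4761x ≡ 360 (mod 12321). With g = gcd(4761, 12321) = 9 dividing 360, divide through: 529x ≡ 40 (mod 1369).
Since gcd(529, 1369) = 1, x ≡ 40·(529)⁻¹ ≡ 1043 (mod 1369). Smallest non-negative: 1043.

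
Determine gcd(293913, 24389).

293913 = 3² · 17² · 113
24389 = 29³
Common: 1 = 1

1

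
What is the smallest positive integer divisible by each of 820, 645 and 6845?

144812820

lcm(820, 645) = 820·645/gcd = 528900/5 = 105780
lcm(105780, 6845) = 105780·6845/gcd = 724064100/5 = 144812820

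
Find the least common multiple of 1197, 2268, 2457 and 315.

1197 = 3² · 7 · 19; 2268 = 2² · 3⁴ · 7; 2457 = 3³ · 7 · 13; 315 = 3² · 5 · 7
lcm takes max exponent of each prime: 2² · 3⁴ · 5 · 7 · 13 · 19 = 2800980

2800980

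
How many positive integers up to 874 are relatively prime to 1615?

Prime factors of 1615: 5, 17, 19. Count integers ≤ 874 divisible by none of them.
By inclusion–exclusion: 874 − ⌊874/5⌋ − ⌊874/17⌋ − ⌊874/19⌋ + ⌊874/85⌋ + ⌊874/95⌋ + ⌊874/323⌋ − ⌊874/1615⌋ = 624.

624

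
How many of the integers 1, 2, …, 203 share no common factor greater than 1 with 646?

91

646 = 2·17·19. Inclusion–exclusion on these primes:
203 − ⌊203/2⌋ − ⌊203/17⌋ − ⌊203/19⌋ + ⌊203/34⌋ + ⌊203/38⌋ + ⌊203/323⌋ − ⌊203/646⌋ = 91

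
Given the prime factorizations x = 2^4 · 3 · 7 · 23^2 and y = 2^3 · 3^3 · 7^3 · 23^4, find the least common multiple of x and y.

41465720016

max exponent per prime: 2^4 · 3^3 · 7^3 · 23^4 = 41465720016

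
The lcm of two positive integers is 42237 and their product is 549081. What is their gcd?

gcd·lcm = product, so gcd = 549081/42237 = 13.

13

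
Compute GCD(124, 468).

4

124 = 2² · 31
468 = 2² · 3² · 13
Common: 2² = 4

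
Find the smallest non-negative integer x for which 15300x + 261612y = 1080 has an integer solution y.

1026

Reduce mod 261612: 15300x ≡ 1080 (mod 261612). With g = gcd(15300, 261612) = 36 dividing 1080, divide through: 425x ≡ 30 (mod 7267).
Since gcd(425, 7267) = 1, x ≡ 30·(425)⁻¹ ≡ 1026 (mod 7267). Smallest non-negative: 1026.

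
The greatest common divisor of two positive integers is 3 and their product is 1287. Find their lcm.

gcd·lcm = product, so lcm = 1287/3 = 429.

429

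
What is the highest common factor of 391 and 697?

391 = 17 · 23
697 = 17 · 41
Common: 17 = 17

17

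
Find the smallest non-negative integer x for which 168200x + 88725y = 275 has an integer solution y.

1621

gcd(168200, 88725) = 25 (Euclid: 168200 = 1·88725 + 79475; 88725 = 1·79475 + 9250; 79475 = 8·9250 + 5475; 9250 = 1·5475 + 3775; 5475 = 1·3775 + 1700; 3775 = 2·1700 + 375; 1700 = 4·375 + 200; 375 = 1·200 + 175; 200 = 1·175 + 25; 175 = 7·25 + 0), and 25 | 275.
Extended Euclid: 168200·(470) + 88725·(-891) = 25. Scale by 11: x₀ = 5170.
General solution x = x₀ + 3549t; reducing mod 3549 gives x = 1621 (and y = -3073).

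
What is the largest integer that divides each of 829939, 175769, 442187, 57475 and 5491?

19

829939 = 11² · 19³; 175769 = 11 · 19 · 29²; 442187 = 17 · 19 · 37²; 57475 = 5² · 11² · 19; 5491 = 17² · 19
gcd takes min exponent of each prime: 19 = 19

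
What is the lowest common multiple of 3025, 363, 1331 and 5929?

4891425

3025 = 5² · 11²; 363 = 3 · 11²; 1331 = 11³; 5929 = 7² · 11²
lcm takes max exponent of each prime: 3 · 5² · 7² · 11³ = 4891425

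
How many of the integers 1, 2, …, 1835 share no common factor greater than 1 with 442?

442 = 2·13·17. Inclusion–exclusion on these primes:
1835 − ⌊1835/2⌋ − ⌊1835/13⌋ − ⌊1835/17⌋ + ⌊1835/26⌋ + ⌊1835/34⌋ + ⌊1835/221⌋ − ⌊1835/442⌋ = 797

797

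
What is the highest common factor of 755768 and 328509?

755768 = 2³ · 13³ · 43
328509 = 3³ · 23³
Common: 1 = 1

1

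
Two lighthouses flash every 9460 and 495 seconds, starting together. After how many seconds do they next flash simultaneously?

85140

9460 = 2² · 5 · 11 · 43; 495 = 3² · 5 · 11
max exponents: 2² · 3² · 5 · 11 · 43 = 85140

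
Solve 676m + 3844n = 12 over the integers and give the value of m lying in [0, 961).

Reduce mod 3844: 676m ≡ 12 (mod 3844). With g = gcd(676, 3844) = 4 dividing 12, divide through: 169m ≡ 3 (mod 961).
Since gcd(169, 961) = 1, m ≡ 3·(169)⁻¹ ≡ 91 (mod 961). Smallest non-negative: 91.

91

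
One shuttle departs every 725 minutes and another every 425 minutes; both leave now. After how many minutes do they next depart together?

12325

725 = 5² · 29; 425 = 5² · 17
max exponents: 5² · 17 · 29 = 12325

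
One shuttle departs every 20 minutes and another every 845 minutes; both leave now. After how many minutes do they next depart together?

3380

gcd first: 845 = 42·20 + 5; 20 = 4·5 + 0 → gcd = 5
lcm = 20·845/gcd = 16900/5 = 3380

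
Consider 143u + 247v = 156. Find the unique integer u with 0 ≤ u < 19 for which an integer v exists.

8

Euclid: 247 = 1·143 + 104; 143 = 1·104 + 39; 104 = 2·39 + 26; 39 = 1·26 + 13; 26 = 2·13 + 0 → gcd = 13; 156 = 13·12.
Back-substitution yields 143·(7) + 247·(-4) = 13, so one solution is u = 7·12 = 84, v = -4·12 = -48.
Solutions in u differ by 247/13 = 19; the one in [0, 19) is 84 mod 19 = 8.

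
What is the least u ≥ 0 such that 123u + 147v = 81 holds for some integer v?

gcd(123, 147) = 3 (Euclid: 147 = 1·123 + 24; 123 = 5·24 + 3; 24 = 8·3 + 0), and 3 | 81.
Extended Euclid: 123·(6) + 147·(-5) = 3. Scale by 27: u₀ = 162.
General solution u = u₀ + 49t; reducing mod 49 gives u = 15 (and v = -12).

15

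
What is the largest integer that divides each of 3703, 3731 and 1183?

7

gcd(3703, 3731): 3731 = 1·3703 + 28; 3703 = 132·28 + 7; 28 = 4·7 + 0 → 7
gcd(7, 1183): 1183 = 169·7 + 0 → 7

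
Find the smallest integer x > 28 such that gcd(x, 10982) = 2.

Multiples of 2 above 28: 2·15, 2·16, … . Need the cofactor coprime to 10982/2 = 5491.
Checking s = 15, 16, … the first with gcd(s, 5491) = 1 is s = 15, giving 30.

30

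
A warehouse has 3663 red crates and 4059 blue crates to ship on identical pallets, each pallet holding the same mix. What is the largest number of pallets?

99

3663 = 3² · 11 · 37
4059 = 3² · 11 · 41
Common: 3² · 11 = 99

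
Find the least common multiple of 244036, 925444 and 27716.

lcm(244036, 925444) = 244036·925444/gcd = 225841651984/676 = 334085284
lcm(334085284, 27716) = 334085284·27716/gcd = 9259507731344/676 = 13697496644

13697496644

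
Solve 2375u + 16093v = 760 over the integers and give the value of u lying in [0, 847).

373

gcd(2375, 16093) = 19 (Euclid: 16093 = 6·2375 + 1843; 2375 = 1·1843 + 532; 1843 = 3·532 + 247; 532 = 2·247 + 38; 247 = 6·38 + 19; 38 = 2·19 + 0), and 19 | 760.
Extended Euclid: 2375·(-393) + 16093·(58) = 19. Scale by 40: u₀ = -15720.
General solution u = u₀ + 847t; reducing mod 847 gives u = 373 (and v = -55).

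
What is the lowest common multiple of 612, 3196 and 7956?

612 = 2² · 3² · 17; 3196 = 2² · 17 · 47; 7956 = 2² · 3² · 13 · 17
lcm takes max exponent of each prime: 2² · 3² · 13 · 17 · 47 = 373932

373932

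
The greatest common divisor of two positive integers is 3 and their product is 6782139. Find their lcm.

For any two positive integers, gcd × lcm equals their product. Hence lcm = 6782139 / 3 = 2260713.

2260713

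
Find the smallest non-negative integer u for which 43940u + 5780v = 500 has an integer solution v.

138

gcd(43940, 5780) = 20 (Euclid: 43940 = 7·5780 + 3480; 5780 = 1·3480 + 2300; 3480 = 1·2300 + 1180; 2300 = 1·1180 + 1120; 1180 = 1·1120 + 60; 1120 = 18·60 + 40; 60 = 1·40 + 20; 40 = 2·20 + 0), and 20 | 500.
Extended Euclid: 43940·(98) + 5780·(-745) = 20. Scale by 25: u₀ = 2450.
General solution u = u₀ + 289t; reducing mod 289 gives u = 138 (and v = -1049).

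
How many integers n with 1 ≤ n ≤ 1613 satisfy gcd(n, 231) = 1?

838

231 = 3·7·11. Inclusion–exclusion on these primes:
1613 − ⌊1613/3⌋ − ⌊1613/7⌋ − ⌊1613/11⌋ + ⌊1613/21⌋ + ⌊1613/33⌋ + ⌊1613/77⌋ − ⌊1613/231⌋ = 838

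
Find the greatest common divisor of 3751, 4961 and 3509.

gcd(3751, 4961): 4961 = 1·3751 + 1210; 3751 = 3·1210 + 121; 1210 = 10·121 + 0 → 121
gcd(121, 3509): 3509 = 29·121 + 0 → 121

121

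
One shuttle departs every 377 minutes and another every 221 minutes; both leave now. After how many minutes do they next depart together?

6409

gcd first: 377 = 1·221 + 156; 221 = 1·156 + 65; 156 = 2·65 + 26; 65 = 2·26 + 13; 26 = 2·13 + 0 → gcd = 13
lcm = 377·221/gcd = 83317/13 = 6409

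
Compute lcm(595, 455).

7735

595 = 5 · 7 · 17; 455 = 5 · 7 · 13
max exponents: 5 · 7 · 13 · 17 = 7735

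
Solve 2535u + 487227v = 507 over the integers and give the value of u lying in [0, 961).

769

gcd(2535, 487227) = 507 (Euclid: 487227 = 192·2535 + 507; 2535 = 5·507 + 0), and 507 | 507.
Extended Euclid: 2535·(-192) + 487227·(1) = 507. Scale by 1: u₀ = -192.
General solution u = u₀ + 961t; reducing mod 961 gives u = 769 (and v = -4).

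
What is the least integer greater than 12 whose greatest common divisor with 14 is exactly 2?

16

Multiples of 2 above 12: 2·7, 2·8, … . Need the cofactor coprime to 14/2 = 7.
Checking s = 7, 8, … the first with gcd(s, 7) = 1 is s = 8, giving 16.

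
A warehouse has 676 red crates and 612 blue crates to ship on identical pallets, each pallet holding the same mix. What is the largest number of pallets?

676 = 2² · 13²
612 = 2² · 3² · 17
Common: 2² = 4

4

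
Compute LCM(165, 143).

gcd first: 165 = 1·143 + 22; 143 = 6·22 + 11; 22 = 2·11 + 0 → gcd = 11
lcm = 165·143/gcd = 23595/11 = 2145

2145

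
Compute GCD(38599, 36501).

Euclid: 38599 = 1·36501 + 2098; 36501 = 17·2098 + 835; 2098 = 2·835 + 428; 835 = 1·428 + 407; 428 = 1·407 + 21; 407 = 19·21 + 8; 21 = 2·8 + 5; 8 = 1·5 + 3; 5 = 1·3 + 2; 3 = 1·2 + 1; 2 = 2·1 + 0. Last nonzero remainder: 1.

1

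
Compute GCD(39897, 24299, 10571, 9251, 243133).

39897 = 3² · 11 · 13 · 31; 24299 = 11 · 47²; 10571 = 11 · 31²; 9251 = 11 · 29²; 243133 = 11 · 23 · 31²
gcd takes min exponent of each prime: 11 = 11

11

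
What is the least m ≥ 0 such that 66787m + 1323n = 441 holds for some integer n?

9

Euclid: 66787 = 50·1323 + 637; 1323 = 2·637 + 49; 637 = 13·49 + 0 → gcd = 49; 441 = 49·9.
Back-substitution yields 66787·(-2) + 1323·(101) = 49, so one solution is m = -2·9 = -18, n = 101·9 = 909.
Solutions in m differ by 1323/49 = 27; the one in [0, 27) is -18 mod 27 = 9.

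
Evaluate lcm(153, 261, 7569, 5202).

153 = 3² · 17; 261 = 3² · 29; 7569 = 3² · 29²; 5202 = 2 · 3² · 17²
lcm takes max exponent of each prime: 2 · 3² · 17² · 29² = 4374882

4374882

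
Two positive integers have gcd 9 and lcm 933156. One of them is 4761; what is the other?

1764

a·b = gcd·lcm = 9·933156 = 8398404, so b = 8398404/4761 = 1764.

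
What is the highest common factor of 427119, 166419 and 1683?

33

gcd(427119, 166419): 427119 = 2·166419 + 94281; 166419 = 1·94281 + 72138; 94281 = 1·72138 + 22143; 72138 = 3·22143 + 5709; 22143 = 3·5709 + 5016; 5709 = 1·5016 + 693; 5016 = 7·693 + 165; 693 = 4·165 + 33; 165 = 5·33 + 0 → 33
gcd(33, 1683): 1683 = 51·33 + 0 → 33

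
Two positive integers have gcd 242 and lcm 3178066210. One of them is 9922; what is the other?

u·v = gcd·lcm = 242·3178066210 = 769092022820, so v = 769092022820/9922 = 77513810.

77513810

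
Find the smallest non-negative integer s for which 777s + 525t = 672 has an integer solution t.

11

Reduce mod 525: 777s ≡ 672 (mod 525). With g = gcd(777, 525) = 21 dividing 672, divide through: 37s ≡ 32 (mod 25).
Since gcd(37, 25) = 1, s ≡ 32·(37)⁻¹ ≡ 11 (mod 25). Smallest non-negative: 11.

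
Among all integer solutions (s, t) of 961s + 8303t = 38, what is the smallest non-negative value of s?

8208

gcd(961, 8303) = 1 (Euclid: 8303 = 8·961 + 615; 961 = 1·615 + 346; 615 = 1·346 + 269; 346 = 1·269 + 77; 269 = 3·77 + 38; 77 = 2·38 + 1; 38 = 38·1 + 0), and 1 | 38.
Extended Euclid: 961·(216) + 8303·(-25) = 1. Scale by 38: s₀ = 8208.
General solution s = s₀ + 8303k; reducing mod 8303 gives s = 8208 (and t = -950).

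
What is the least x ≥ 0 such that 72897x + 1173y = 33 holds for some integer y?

254

gcd(72897, 1173) = 3 (Euclid: 72897 = 62·1173 + 171; 1173 = 6·171 + 147; 171 = 1·147 + 24; 147 = 6·24 + 3; 24 = 8·3 + 0), and 3 | 33.
Extended Euclid: 72897·(-48) + 1173·(2983) = 3. Scale by 11: x₀ = -528.
General solution x = x₀ + 391t; reducing mod 391 gives x = 254 (and y = -15785).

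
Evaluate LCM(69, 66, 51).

25806

69 = 3 · 23; 66 = 2 · 3 · 11; 51 = 3 · 17
lcm takes max exponent of each prime: 2 · 3 · 11 · 17 · 23 = 25806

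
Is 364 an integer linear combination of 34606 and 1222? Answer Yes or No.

Yes

gcd(34606, 1222): 34606 = 28·1222 + 390; 1222 = 3·390 + 52; 390 = 7·52 + 26; 52 = 2·26 + 0 → 26
26 divides 364, so a solution exists.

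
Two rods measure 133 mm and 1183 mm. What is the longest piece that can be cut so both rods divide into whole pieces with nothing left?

7

Euclid: 1183 = 8·133 + 119; 133 = 1·119 + 14; 119 = 8·14 + 7; 14 = 2·7 + 0. Last nonzero remainder: 7.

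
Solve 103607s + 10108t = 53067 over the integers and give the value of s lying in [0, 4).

1

Reduce mod 10108: 103607s ≡ 53067 (mod 10108). With g = gcd(103607, 10108) = 2527 dividing 53067, divide through: 41s ≡ 21 (mod 4).
Since gcd(41, 4) = 1, s ≡ 21·(41)⁻¹ ≡ 1 (mod 4). Smallest non-negative: 1.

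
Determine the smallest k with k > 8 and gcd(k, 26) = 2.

10

gcd(k, 26) = 2 forces 2 | k; write k = 2s. Then gcd(2s, 2·13) = 2·gcd(s, 13), so need gcd(s, 13) = 1.
2s > 8 gives s ≥ 5. The least s ≥ 5 coprime to 13 is 5, so k = 2·5 = 10.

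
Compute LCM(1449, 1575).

gcd first: 1575 = 1·1449 + 126; 1449 = 11·126 + 63; 126 = 2·63 + 0 → gcd = 63
lcm = 1449·1575/gcd = 2282175/63 = 36225

36225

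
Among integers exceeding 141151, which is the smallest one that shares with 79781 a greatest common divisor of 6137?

147288

Multiples of 6137 above 141151: 6137·24, 6137·25, … . Need the cofactor coprime to 79781/6137 = 13.
Checking s = 24, 25, … the first with gcd(s, 13) = 1 is s = 24, giving 147288.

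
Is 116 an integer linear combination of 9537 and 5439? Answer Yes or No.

No

gcd(9537, 5439): 9537 = 1·5439 + 4098; 5439 = 1·4098 + 1341; 4098 = 3·1341 + 75; 1341 = 17·75 + 66; 75 = 1·66 + 9; 66 = 7·9 + 3; 9 = 3·3 + 0 → 3
3 does not divide 116, so a solution does not exist.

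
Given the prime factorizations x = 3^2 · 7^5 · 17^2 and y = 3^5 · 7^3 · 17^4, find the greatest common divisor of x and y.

min exponent per shared prime: 3^2 · 7^3 · 17^2 = 892143

892143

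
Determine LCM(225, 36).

900

gcd first: 225 = 6·36 + 9; 36 = 4·9 + 0 → gcd = 9
lcm = 225·36/gcd = 8100/9 = 900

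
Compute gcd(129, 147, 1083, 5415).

129 = 3 · 43; 147 = 3 · 7²; 1083 = 3 · 19²; 5415 = 3 · 5 · 19²
gcd takes min exponent of each prime: 3 = 3

3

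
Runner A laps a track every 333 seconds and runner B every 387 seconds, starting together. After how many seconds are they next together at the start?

gcd first: 387 = 1·333 + 54; 333 = 6·54 + 9; 54 = 6·9 + 0 → gcd = 9
lcm = 333·387/gcd = 128871/9 = 14319

14319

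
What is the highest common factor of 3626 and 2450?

Euclid: 3626 = 1·2450 + 1176; 2450 = 2·1176 + 98; 1176 = 12·98 + 0. Last nonzero remainder: 98.

98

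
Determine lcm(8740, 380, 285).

8740 = 2² · 5 · 19 · 23; 380 = 2² · 5 · 19; 285 = 3 · 5 · 19
lcm takes max exponent of each prime: 2² · 3 · 5 · 19 · 23 = 26220

26220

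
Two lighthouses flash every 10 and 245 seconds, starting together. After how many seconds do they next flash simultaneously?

490

10 = 2 · 5; 245 = 5 · 7²
max exponents: 2 · 5 · 7² = 490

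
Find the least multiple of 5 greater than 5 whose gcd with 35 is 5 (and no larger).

35 = 5·7. Any k with gcd(k, 35) = 5 is a multiple of 5, say 5s, with s coprime to 7.
Need s > 5/5, so s ≥ 2. First s ≥ 2 with gcd(s, 7) = 1 is s = 2. Thus k = 5·2 = 10.

10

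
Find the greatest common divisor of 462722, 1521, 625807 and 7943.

169

gcd(462722, 1521): 462722 = 304·1521 + 338; 1521 = 4·338 + 169; 338 = 2·169 + 0 → 169
gcd(169, 625807): 625807 = 3703·169 + 0 → 169
gcd(169, 7943): 7943 = 47·169 + 0 → 169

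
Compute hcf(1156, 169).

1

Euclid: 1156 = 6·169 + 142; 169 = 1·142 + 27; 142 = 5·27 + 7; 27 = 3·7 + 6; 7 = 1·6 + 1; 6 = 6·1 + 0. Last nonzero remainder: 1.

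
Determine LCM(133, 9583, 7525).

lcm(133, 9583) = 133·9583/gcd = 1274539/7 = 182077
lcm(182077, 7525) = 182077·7525/gcd = 1370129425/7 = 195732775

195732775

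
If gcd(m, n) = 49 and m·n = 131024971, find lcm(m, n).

Since gcd(m,n)·lcm(m,n) = mn, lcm = 131024971/49 = 2673979.

2673979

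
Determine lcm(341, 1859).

341 = 11 · 31; 1859 = 11 · 13²
max exponents: 11 · 13² · 31 = 57629

57629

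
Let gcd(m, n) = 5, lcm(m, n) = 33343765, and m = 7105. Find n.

Using mn = gcd(m,n)·lcm(m,n) = 5·33343765 = 166718825, we get n = 166718825/7105 = 23465.

23465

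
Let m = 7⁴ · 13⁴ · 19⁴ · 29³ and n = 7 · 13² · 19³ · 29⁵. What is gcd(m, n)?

197897150633

min exponent per shared prime: 7 · 13² · 19³ · 29³ = 197897150633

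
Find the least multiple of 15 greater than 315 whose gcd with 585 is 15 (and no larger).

gcd(t, 585) = 15 forces 15 | t; write t = 15s. Then gcd(15s, 15·39) = 15·gcd(s, 39), so need gcd(s, 39) = 1.
15s > 315 gives s ≥ 22. The least s ≥ 22 coprime to 39 is 22, so t = 15·22 = 330.

330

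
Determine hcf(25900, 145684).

Euclid: 145684 = 5·25900 + 16184; 25900 = 1·16184 + 9716; 16184 = 1·9716 + 6468; 9716 = 1·6468 + 3248; 6468 = 1·3248 + 3220; 3248 = 1·3220 + 28; 3220 = 115·28 + 0. Last nonzero remainder: 28.

28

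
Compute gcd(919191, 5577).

Euclid: 919191 = 164·5577 + 4563; 5577 = 1·4563 + 1014; 4563 = 4·1014 + 507; 1014 = 2·507 + 0. Last nonzero remainder: 507.

507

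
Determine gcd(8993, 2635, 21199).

17

gcd(8993, 2635): 8993 = 3·2635 + 1088; 2635 = 2·1088 + 459; 1088 = 2·459 + 170; 459 = 2·170 + 119; 170 = 1·119 + 51; 119 = 2·51 + 17; 51 = 3·17 + 0 → 17
gcd(17, 21199): 21199 = 1247·17 + 0 → 17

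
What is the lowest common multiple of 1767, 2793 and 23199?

1767 = 3 · 19 · 31; 2793 = 3 · 7² · 19; 23199 = 3 · 11 · 19 · 37
lcm takes max exponent of each prime: 3 · 7² · 11 · 19 · 31 · 37 = 35239281

35239281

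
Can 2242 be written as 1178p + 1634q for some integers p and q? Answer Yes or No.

Yes

By Bézout, 1178p + 1634q = 2242 has integer solutions iff gcd(1178, 1634) | 2242.
Euclid: 1634 = 1·1178 + 456; 1178 = 2·456 + 266; 456 = 1·266 + 190; 266 = 1·190 + 76; 190 = 2·76 + 38; 76 = 2·38 + 0. gcd = 38; 2242 mod 38 = 0. Yes.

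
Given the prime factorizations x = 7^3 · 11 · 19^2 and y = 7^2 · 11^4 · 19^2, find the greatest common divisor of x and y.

194579

min exponent per shared prime: 7^2 · 11 · 19^2 = 194579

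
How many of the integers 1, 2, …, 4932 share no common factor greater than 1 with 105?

105 = 3·5·7. Inclusion–exclusion on these primes:
4932 − ⌊4932/3⌋ − ⌊4932/5⌋ − ⌊4932/7⌋ + ⌊4932/15⌋ + ⌊4932/21⌋ + ⌊4932/35⌋ − ⌊4932/105⌋ = 2254

2254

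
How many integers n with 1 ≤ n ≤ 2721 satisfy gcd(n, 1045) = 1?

Prime factors of 1045: 5, 11, 19. Count integers ≤ 2721 divisible by none of them.
By inclusion–exclusion: 2721 − ⌊2721/5⌋ − ⌊2721/11⌋ − ⌊2721/19⌋ + ⌊2721/55⌋ + ⌊2721/95⌋ + ⌊2721/209⌋ − ⌊2721/1045⌋ = 1875.

1875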